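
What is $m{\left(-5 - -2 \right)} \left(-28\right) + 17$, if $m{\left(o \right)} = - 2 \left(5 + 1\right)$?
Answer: $353$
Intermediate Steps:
$m{\left(o \right)} = -12$ ($m{\left(o \right)} = \left(-2\right) 6 = -12$)
$m{\left(-5 - -2 \right)} \left(-28\right) + 17 = \left(-12\right) \left(-28\right) + 17 = 336 + 17 = 353$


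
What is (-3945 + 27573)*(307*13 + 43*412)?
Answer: 512892996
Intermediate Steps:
(-3945 + 27573)*(307*13 + 43*412) = 23628*(3991 + 17716) = 23628*21707 = 512892996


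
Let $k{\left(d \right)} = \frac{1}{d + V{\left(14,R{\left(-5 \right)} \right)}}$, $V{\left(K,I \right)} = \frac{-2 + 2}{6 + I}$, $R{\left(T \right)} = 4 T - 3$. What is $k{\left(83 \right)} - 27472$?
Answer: $- \frac{2280175}{83} \approx -27472.0$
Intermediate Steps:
$R{\left(T \right)} = -3 + 4 T$
$V{\left(K,I \right)} = 0$ ($V{\left(K,I \right)} = \frac{0}{6 + I} = 0$)
$k{\left(d \right)} = \frac{1}{d}$ ($k{\left(d \right)} = \frac{1}{d + 0} = \frac{1}{d}$)
$k{\left(83 \right)} - 27472 = \frac{1}{83} - 27472 = - \frac{2280175}{83}$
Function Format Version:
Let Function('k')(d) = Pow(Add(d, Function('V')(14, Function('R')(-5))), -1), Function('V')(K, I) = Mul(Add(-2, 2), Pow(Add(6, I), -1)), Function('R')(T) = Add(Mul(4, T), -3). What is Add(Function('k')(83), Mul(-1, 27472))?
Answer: Rational(-2280175, 83) ≈ -27472.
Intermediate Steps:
Function('R')(T) = Add(-3, Mul(4, T))
Function('V')(K, I) = 0 (Function('V')(K, I) = Mul(0, Pow(Add(6, I), -1)) = 0)
Function('k')(d) = Pow(d, -1) (Function('k')(d) = Pow(Add(d, 0), -1) = Pow(d, -1))
Add(Function('k')(83), Mul(-1, 27472)) = Add(Pow(83, -1), Mul(-1, 27472)) = Add(Rational(1, 83), -27472) = Rational(-2280175, 83)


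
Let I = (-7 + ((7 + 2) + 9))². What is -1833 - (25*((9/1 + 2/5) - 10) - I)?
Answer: -1697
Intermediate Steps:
I = 121 (I = (-7 + (9 + 9))² = (-7 + 18)² = 11² = 121)
-1833 - (25*((9/1 + 2/5) - 10) - I) = -1833 - (25*((9/1 + 2/5) - 10) - 1*121) = -1833 - (25*((9*1 + 2*(⅕)) - 10) - 121) = -1833 - (25*((9 + ⅖) - 10) - 121) = -1833 - (25*(47/5 - 10) - 121) = -1833 - (25*(-⅗) - 121) = -1833 - (-15 - 121) = -1833 - 1*(-136) = -1833 + 136 = -1697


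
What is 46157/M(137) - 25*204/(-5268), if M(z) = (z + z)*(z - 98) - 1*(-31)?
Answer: 24817648/4704763 ≈ 5.2750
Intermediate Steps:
M(z) = 31 + 2*z*(-98 + z) (M(z) = (2*z)*(-98 + z) + 31 = 2*z*(-98 + z) + 31 = 31 + 2*z*(-98 + z))
46157/M(137) - 25*204/(-5268) = 46157/(31 - 196*137 + 2*137**2) - 25*204/(-5268) = 46157/(31 - 26852 + 2*18769) - 5100*(-1/5268) = 46157/(31 - 26852 + 37538) + 425/439 = 46157/10717 + 425/439 = 24817648/4704763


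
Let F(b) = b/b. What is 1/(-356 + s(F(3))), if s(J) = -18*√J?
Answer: -1/374 ≈ -0.0026738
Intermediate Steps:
F(b) = 1
1/(-356 + s(F(3))) = 1/(-356 - 18*√1) = 1/(-356 - 18*1) = 1/(-356 - 18) = 1/(-374) = -1/374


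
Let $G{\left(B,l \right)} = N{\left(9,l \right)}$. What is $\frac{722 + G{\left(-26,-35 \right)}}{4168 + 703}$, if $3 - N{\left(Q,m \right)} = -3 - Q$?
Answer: $\frac{737}{4871} \approx 0.1513$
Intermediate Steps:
$N{\left(Q,m \right)} = 6 + Q$ ($N{\left(Q,m \right)} = 3 - \left(-3 - Q\right) = 3 + \left(3 + Q\right) = 6 + Q$)
$G{\left(B,l \right)} = 15$ ($G{\left(B,l \right)} = 6 + 9 = 15$)
$\frac{722 + G{\left(-26,-35 \right)}}{4168 + 703} = \frac{722 + 15}{4168 + 703} = \frac{737}{4871}$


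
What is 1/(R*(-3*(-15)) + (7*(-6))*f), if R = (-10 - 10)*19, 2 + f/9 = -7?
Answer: -1/13698 ≈ -7.3003e-5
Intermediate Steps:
f = -81 (f = -18 + 9*(-7) = -18 - 63 = -81)
R = -380 (R = -20*19 = -380)
1/(R*(-3*(-15)) + (7*(-6))*f) = 1/(-(-1140)*(-15) + (7*(-6))*(-81)) = 1/(-380*45 - 42*(-81)) = 1/(-17100 + 3402) = 1/(-13698) = -1/13698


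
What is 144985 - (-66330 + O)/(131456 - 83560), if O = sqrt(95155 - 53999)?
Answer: 3472133945/23948 - sqrt(10289)/23948 ≈ 1.4499e+5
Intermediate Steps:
O = 2*sqrt(10289) (O = sqrt(41156) = 2*sqrt(10289) ≈ 202.87)
144985 - (-66330 + O)/(131456 - 83560) = 144985 - (-66330 + 2*sqrt(10289))/(131456 - 83560) = 144985 - (-66330 + 2*sqrt(10289))/47896 = 144985 - (-33165/23948 + sqrt(10289)/23948) = 144985 + (33165/23948 - sqrt(10289)/23948) = 3472133945/23948 - sqrt(10289)/23948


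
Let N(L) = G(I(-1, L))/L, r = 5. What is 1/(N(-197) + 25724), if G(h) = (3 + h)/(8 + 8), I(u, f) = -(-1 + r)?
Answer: 3152/81082049 ≈ 3.8874e-5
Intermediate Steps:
I(u, f) = -4 (I(u, f) = -(-1 + 5) = -1*4 = -4)
G(h) = 3/16 + h/16 (G(h) = (3 + h)/16 = (3 + h)*(1/16) = 3/16 + h/16)
N(L) = -1/(16*L) (N(L) = (3/16 + (1/16)*(-4))/L = (3/16 - 1/4)/L = -1/(16*L))
1/(N(-197) + 25724) = 1/(-1/16/(-197) + 25724) = 1/(-1/16*(-1/197) + 25724) = 1/(1/3152 + 25724) = 1/(81082049/3152) = 3152/81082049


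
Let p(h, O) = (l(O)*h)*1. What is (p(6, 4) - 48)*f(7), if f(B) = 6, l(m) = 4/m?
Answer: -252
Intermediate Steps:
p(h, O) = 4*h/O (p(h, O) = ((4/O)*h)*1 = (4*h/O)*1 = 4*h/O)
(p(6, 4) - 48)*f(7) = (4*6/4 - 48)*6 = (4*6*(¼) - 48)*6 = (6 - 48)*6 = -42*6 = -252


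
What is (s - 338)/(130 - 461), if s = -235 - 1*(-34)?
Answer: 539/331 ≈ 1.6284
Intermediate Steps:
s = -201 (s = -235 + 34 = -201)
(s - 338)/(130 - 461) = (-201 - 338)/(130 - 461) = -539/(-331) = -539*(-1/331) = 539/331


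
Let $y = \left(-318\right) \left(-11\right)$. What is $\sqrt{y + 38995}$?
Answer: $\sqrt{42493} \approx 206.14$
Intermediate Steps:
$y = 3498$
$\sqrt{y + 38995} = \sqrt{3498 + 38995} = \sqrt{42493}$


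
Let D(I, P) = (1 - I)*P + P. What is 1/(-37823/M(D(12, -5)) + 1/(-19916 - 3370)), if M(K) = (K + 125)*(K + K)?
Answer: -203752500/440381939 ≈ -0.46267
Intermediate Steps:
D(I, P) = P + P*(1 - I) (D(I, P) = P*(1 - I) + P = P + P*(1 - I))
M(K) = 2*K*(125 + K) (M(K) = (125 + K)*(2*K) = 2*K*(125 + K))
1/(-37823/M(D(12, -5)) + 1/(-19916 - 3370)) = 1/(-37823*(-1/(10*(2 - 1*12)*(125 - 5*(2 - 1*12)))) + 1/(-19916 - 3370)) = 1/(-37823*(-1/(10*(2 - 12)*(125 - 5*(2 - 12)))) + 1/(-23286)) = 1/(-37823*1/(100*(125 - 5*(-10))) - 1/23286) = 1/(-37823*1/(100*(125 + 50)) - 1/23286) = 1/(-37823/(2*50*175) - 1/23286) = 1/(-37823/17500 - 1/23286) = 1/(-440381939/203752500) = -203752500/440381939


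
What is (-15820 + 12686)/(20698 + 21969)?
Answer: -3134/42667 ≈ -0.073453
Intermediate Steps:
(-15820 + 12686)/(20698 + 21969) = -3134/42667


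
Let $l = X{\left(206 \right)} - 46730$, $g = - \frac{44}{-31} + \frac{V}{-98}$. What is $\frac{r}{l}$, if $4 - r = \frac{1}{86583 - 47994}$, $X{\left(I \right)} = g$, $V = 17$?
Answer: $- \frac{93786098}{1095633976299} \approx -8.56 \cdot 10^{-5}$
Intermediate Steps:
$g = \frac{3785}{3038}$ ($g = - \frac{44}{-31} + \frac{17}{-98} = \left(-44\right) \left(- \frac{1}{31}\right) + 17 \left(- \frac{1}{98}\right) = \frac{44}{31} - \frac{17}{98} = \frac{3785}{3038} \approx 1.2459$)
$X{\left(I \right)} = \frac{3785}{3038}$
$r = \frac{154355}{38589}$ ($r = 4 - \frac{1}{86583 - 47994} = 4 - \frac{1}{38589} = \frac{154355}{38589} \approx 4.0$)
$l = - \frac{141961955}{3038}$ ($l = \frac{3785}{3038} - 46730 = - \frac{141961955}{3038} \approx -46729.0$)
$\frac{r}{l} = \frac{154355}{38589 \left(- \frac{141961955}{3038}\right)} = \frac{154355}{38589} \left(- \frac{3038}{141961955}\right) = - \frac{93786098}{1095633976299}$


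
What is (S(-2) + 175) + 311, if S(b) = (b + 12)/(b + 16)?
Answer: 3407/7 ≈ 486.71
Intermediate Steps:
S(b) = (12 + b)/(16 + b)
(S(-2) + 175) + 311 = ((12 - 2)/(16 - 2) + 175) + 311 = (10/14 + 175) + 311 = ((1/14)*10 + 175) + 311 = (5/7 + 175) + 311 = 1230/7 + 311 = 3407/7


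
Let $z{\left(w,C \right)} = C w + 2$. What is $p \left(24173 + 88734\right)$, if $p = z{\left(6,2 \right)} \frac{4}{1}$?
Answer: $6322792$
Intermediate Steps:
$z{\left(w,C \right)} = 2 + C w$
$p = 56$ ($p = \left(2 + 2 \cdot 6\right) \frac{4}{1} = \left(2 + 12\right) 4 \cdot 1 = 14 \cdot 4 = 56$)
$p \left(24173 + 88734\right) = 56 \left(24173 + 88734\right) = 56 \cdot 112907 = 6322792$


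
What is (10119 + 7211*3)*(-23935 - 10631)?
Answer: -1097539632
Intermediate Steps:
(10119 + 7211*3)*(-23935 - 10631) = (10119 + 21633)*(-34566) = 31752*(-34566) = -1097539632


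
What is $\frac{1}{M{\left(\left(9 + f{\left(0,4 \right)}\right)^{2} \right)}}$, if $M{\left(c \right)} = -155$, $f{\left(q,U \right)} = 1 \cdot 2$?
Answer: $- \frac{1}{155} \approx -0.0064516$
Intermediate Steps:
$f{\left(q,U \right)} = 2$
$\frac{1}{M{\left(\left(9 + f{\left(0,4 \right)}\right)^{2} \right)}} = \frac{1}{-155} = - \frac{1}{155}$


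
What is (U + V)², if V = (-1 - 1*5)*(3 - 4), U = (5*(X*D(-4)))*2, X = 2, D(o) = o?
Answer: 5476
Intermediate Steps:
U = -80 (U = (5*(2*(-4)))*2 = (5*(-8))*2 = -40*2 = -80)
V = 6 (V = (-1 - 5)*(-1) = -6*(-1) = 6)
(U + V)² = (-80 + 6)² = (-74)² = 5476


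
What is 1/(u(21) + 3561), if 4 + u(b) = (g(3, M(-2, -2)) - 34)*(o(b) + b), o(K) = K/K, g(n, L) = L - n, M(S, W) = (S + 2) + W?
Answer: 1/2699 ≈ 0.00037051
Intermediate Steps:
M(S, W) = 2 + S + W (M(S, W) = (2 + S) + W = 2 + S + W)
o(K) = 1
u(b) = -43 - 39*b (u(b) = -4 + (((2 - 2 - 2) - 1*3) - 34)*(1 + b) = -4 + ((-2 - 3) - 34)*(1 + b) = -4 + (-5 - 34)*(1 + b) = -4 - 39*(1 + b) = -4 + (-39 - 39*b) = -43 - 39*b)
1/(u(21) + 3561) = 1/((-43 - 39*21) + 3561) = 1/((-43 - 819) + 3561) = 1/(-862 + 3561) = 1/2699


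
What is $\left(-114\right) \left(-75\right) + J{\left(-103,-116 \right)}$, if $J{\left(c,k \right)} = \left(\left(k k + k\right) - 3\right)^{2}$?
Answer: $177884119$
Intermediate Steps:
$J{\left(c,k \right)} = \left(-3 + k + k^{2}\right)^{2}$ ($J{\left(c,k \right)} = \left(\left(k^{2} + k\right) - 3\right)^{2} = \left(\left(k + k^{2}\right) - 3\right)^{2} = \left(-3 + k + k^{2}\right)^{2}$)
$\left(-114\right) \left(-75\right) + J{\left(-103,-116 \right)} = \left(-114\right) \left(-75\right) + \left(-3 - 116 + \left(-116\right)^{2}\right)^{2} = 8550 + \left(-3 - 116 + 13456\right)^{2} = 8550 + 13337^{2} = 8550 + 177875569 = 177884119$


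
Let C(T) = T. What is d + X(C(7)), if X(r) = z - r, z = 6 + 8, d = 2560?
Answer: 2567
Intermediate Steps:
z = 14
X(r) = 14 - r
d + X(C(7)) = 2560 + (14 - 1*7) = 2560 + (14 - 7) = 2560 + 7 = 2567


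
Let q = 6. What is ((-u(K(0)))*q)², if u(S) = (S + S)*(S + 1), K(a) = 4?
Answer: 57600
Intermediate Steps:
u(S) = 2*S*(1 + S) (u(S) = (2*S)*(1 + S) = 2*S*(1 + S))
((-u(K(0)))*q)² = (-2*4*(1 + 4)*6)² = (-2*4*5*6)² = (-1*40*6)² = (-40*6)² = (-240)² = 57600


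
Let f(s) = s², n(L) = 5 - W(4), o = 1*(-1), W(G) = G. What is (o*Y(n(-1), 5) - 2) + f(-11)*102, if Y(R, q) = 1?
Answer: 12339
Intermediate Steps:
o = -1
n(L) = 1 (n(L) = 5 - 1*4 = 5 - 4 = 1)
(o*Y(n(-1), 5) - 2) + f(-11)*102 = (-1*1 - 2) + (-11)²*102 = (-1 - 2) + 121*102 = -3 + 12342 = 12339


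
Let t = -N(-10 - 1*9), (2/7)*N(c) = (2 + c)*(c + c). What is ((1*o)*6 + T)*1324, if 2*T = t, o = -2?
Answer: -1512670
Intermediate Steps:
N(c) = 7*c*(2 + c) (N(c) = 7*((2 + c)*(c + c))/2 = 7*((2 + c)*(2*c))/2 = 7*(2*c*(2 + c))/2 = 7*c*(2 + c))
t = -2261 (t = -7*(-10 - 1*9)*(2 + (-10 - 1*9)) = -7*(-10 - 9)*(2 + (-10 - 9)) = -7*(-19)*(2 - 19) = -7*(-19)*(-17) = -1*2261 = -2261)
T = -2261/2 (T = (½)*(-2261) = -2261/2 ≈ -1130.5)
((1*o)*6 + T)*1324 = ((1*(-2))*6 - 2261/2)*1324 = (-2*6 - 2261/2)*1324 = (-12 - 2261/2)*1324 = -2285/2*1324 = -1512670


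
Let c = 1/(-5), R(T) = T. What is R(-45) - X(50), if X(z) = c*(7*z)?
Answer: 25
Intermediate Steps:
c = -1/5 ≈ -0.20000
X(z) = -7*z/5
R(-45) - X(50) = -45 - (-7)*50/5 = -45 - 1*(-70) = -45 + 70 = 25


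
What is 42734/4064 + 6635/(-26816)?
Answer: 34968447/3405632 ≈ 10.268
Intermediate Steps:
42734/4064 + 6635/(-26816) = 42734*(1/4064) + 6635*(-1/26816) = 21367/2032 - 6635/26816 = 34968447/3405632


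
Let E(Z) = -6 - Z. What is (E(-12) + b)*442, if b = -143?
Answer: -60554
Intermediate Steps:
(E(-12) + b)*442 = ((-6 - 1*(-12)) - 143)*442 = ((-6 + 12) - 143)*442 = (6 - 143)*442 = -137*442 = -60554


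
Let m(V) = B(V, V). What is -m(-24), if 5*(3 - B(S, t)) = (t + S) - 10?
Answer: -73/5 ≈ -14.600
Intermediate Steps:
B(S, t) = 5 - S/5 - t/5 (B(S, t) = 3 - ((t + S) - 10)/5 = 3 - ((S + t) - 10)/5 = 3 - (-10 + S + t)/5 = 3 + (2 - S/5 - t/5) = 5 - S/5 - t/5)
m(V) = 5 - 2*V/5 (m(V) = 5 - V/5 - V/5 = 5 - 2*V/5)
-m(-24) = -(5 - ⅖*(-24)) = -(5 + 48/5) = -1*73/5 = -73/5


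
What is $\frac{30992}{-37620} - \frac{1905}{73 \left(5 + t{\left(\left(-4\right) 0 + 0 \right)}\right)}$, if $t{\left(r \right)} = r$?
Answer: $- \frac{4148909}{686565} \approx -6.043$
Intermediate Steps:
$\frac{30992}{-37620} - \frac{1905}{73 \left(5 + t{\left(\left(-4\right) 0 + 0 \right)}\right)} = \frac{30992}{-37620} - \frac{1905}{73 \left(5 + \left(\left(-4\right) 0 + 0\right)\right)} = 30992 \left(- \frac{1}{37620}\right) - \frac{1905}{73 \left(5 + \left(0 + 0\right)\right)} = - \frac{7748}{9405} - \frac{1905}{73 \left(5 + 0\right)} = - \frac{7748}{9405} - \frac{1905}{73 \cdot 5} = - \frac{7748}{9405} - \frac{1905}{365} = - \frac{7748}{9405} - \frac{381}{73} = - \frac{4148909}{686565}$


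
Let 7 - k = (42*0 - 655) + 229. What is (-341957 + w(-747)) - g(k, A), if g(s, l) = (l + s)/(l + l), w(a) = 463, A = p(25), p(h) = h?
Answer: -8537579/25 ≈ -3.4150e+5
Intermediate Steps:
A = 25
k = 433 (k = 7 - ((42*0 - 655) + 229) = 7 - ((0 - 655) + 229) = 7 - (-655 + 229) = 7 - 1*(-426) = 7 + 426 = 433)
g(s, l) = (l + s)/(2*l) (g(s, l) = (l + s)/((2*l)) = (l + s)*(1/(2*l)) = (l + s)/(2*l))
(-341957 + w(-747)) - g(k, A) = (-341957 + 463) - (25 + 433)/(2*25) = -341494 - 458/(2*25) = -341494 - 1*229/25 = -341494 - 229/25 = -8537579/25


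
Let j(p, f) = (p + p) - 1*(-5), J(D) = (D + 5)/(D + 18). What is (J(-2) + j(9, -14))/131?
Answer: 371/2096 ≈ 0.17700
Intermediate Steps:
J(D) = (5 + D)/(18 + D)
j(p, f) = 5 + 2*p (j(p, f) = 2*p + 5 = 5 + 2*p)
(J(-2) + j(9, -14))/131 = ((5 - 2)/(18 - 2) + (5 + 2*9))/131 = (3/16 + (5 + 18))*(1/131) = ((1/16)*3 + 23)*(1/131) = (3/16 + 23)*(1/131) = (371/16)*(1/131) = 371/2096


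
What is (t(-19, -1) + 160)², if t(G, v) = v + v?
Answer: 24964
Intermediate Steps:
t(G, v) = 2*v
(t(-19, -1) + 160)² = (2*(-1) + 160)² = (-2 + 160)² = 158² = 24964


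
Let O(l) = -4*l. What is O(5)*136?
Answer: -2720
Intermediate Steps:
O(5)*136 = -4*5*136 = -20*136 = -2720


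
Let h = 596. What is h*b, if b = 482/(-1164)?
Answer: -71818/291 ≈ -246.80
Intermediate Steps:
b = -241/582 (b = 482*(-1/1164) = -241/582 ≈ -0.41409)
h*b = 596*(-241/582) = -71818/291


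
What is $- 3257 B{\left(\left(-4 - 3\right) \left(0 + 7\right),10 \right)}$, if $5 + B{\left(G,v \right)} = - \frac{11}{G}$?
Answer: $\frac{762138}{49} \approx 15554.0$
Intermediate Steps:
$B{\left(G,v \right)} = -5 - \frac{11}{G}$
$- 3257 B{\left(\left(-4 - 3\right) \left(0 + 7\right),10 \right)} = - 3257 \left(-5 - \frac{11}{\left(-4 - 3\right) \left(0 + 7\right)}\right) = - 3257 \left(-5 - \frac{11}{\left(-7\right) 7}\right) = - 3257 \left(-5 - \frac{11}{-49}\right) = - 3257 \left(-5 - - \frac{11}{49}\right) = - 3257 \left(-5 + \frac{11}{49}\right) = \left(-3257\right) \left(- \frac{234}{49}\right) = \frac{762138}{49}$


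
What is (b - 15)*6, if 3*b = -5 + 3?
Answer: -94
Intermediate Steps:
b = -⅔ (b = (-5 + 3)/3 = (⅓)*(-2) = -⅔ ≈ -0.66667)
(b - 15)*6 = (-⅔ - 15)*6 = -47/3*6 = -94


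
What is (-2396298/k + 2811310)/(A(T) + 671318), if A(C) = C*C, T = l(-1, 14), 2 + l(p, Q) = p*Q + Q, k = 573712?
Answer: 806439943211/192572743632 ≈ 4.1877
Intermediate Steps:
l(p, Q) = -2 + Q + Q*p (l(p, Q) = -2 + (p*Q + Q) = -2 + (Q*p + Q) = -2 + (Q + Q*p) = -2 + Q + Q*p)
T = -2 (T = -2 + 14 + 14*(-1) = -2 + 14 - 14 = -2)
A(C) = C²
(-2396298/k + 2811310)/(A(T) + 671318) = (-2396298/573712 + 2811310)/((-2)² + 671318) = (-2396298*1/573712 + 2811310)/(4 + 671318) = (-1198149/286856 + 2811310)/671322 = (806439943211/286856)*(1/671322) = 806439943211/192572743632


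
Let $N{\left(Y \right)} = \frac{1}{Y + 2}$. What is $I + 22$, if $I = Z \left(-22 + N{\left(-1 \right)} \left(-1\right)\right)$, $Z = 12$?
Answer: $-254$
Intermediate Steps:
$N{\left(Y \right)} = \frac{1}{2 + Y}$
$I = -276$ ($I = 12 \left(-22 + \frac{1}{2 - 1} \left(-1\right)\right) = 12 \left(-22 + 1^{-1} \left(-1\right)\right) = 12 \left(-22 + 1 \left(-1\right)\right) = 12 \left(-22 - 1\right) = 12 \left(-23\right) = -276$)
$I + 22 = -276 + 22 = -254$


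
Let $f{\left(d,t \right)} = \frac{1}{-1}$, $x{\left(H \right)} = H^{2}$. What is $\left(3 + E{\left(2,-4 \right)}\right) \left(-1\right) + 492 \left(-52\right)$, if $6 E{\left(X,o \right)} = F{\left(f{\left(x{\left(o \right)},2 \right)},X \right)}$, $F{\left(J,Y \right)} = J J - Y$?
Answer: $- \frac{153521}{6} \approx -25587.0$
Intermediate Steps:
$f{\left(d,t \right)} = -1$
$F{\left(J,Y \right)} = J^{2} - Y$
$E{\left(X,o \right)} = \frac{1}{6} - \frac{X}{6}$ ($E{\left(X,o \right)} = \frac{\left(-1\right)^{2} - X}{6} = \frac{1 - X}{6} = \frac{1}{6} - \frac{X}{6}$)
$\left(3 + E{\left(2,-4 \right)}\right) \left(-1\right) + 492 \left(-52\right) = \left(3 + \left(\frac{1}{6} - \frac{1}{3}\right)\right) \left(-1\right) + 492 \left(-52\right) = \left(3 + \left(\frac{1}{6} - \frac{1}{3}\right)\right) \left(-1\right) - 25584 = \left(3 - \frac{1}{6}\right) \left(-1\right) - 25584 = \frac{17}{6} \left(-1\right) - 25584 = - \frac{17}{6} - 25584 = - \frac{153521}{6}$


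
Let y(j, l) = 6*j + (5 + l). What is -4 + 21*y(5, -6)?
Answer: 605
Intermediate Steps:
y(j, l) = 5 + l + 6*j
-4 + 21*y(5, -6) = -4 + 21*(5 - 6 + 6*5) = -4 + 21*(5 - 6 + 30) = -4 + 21*29 = -4 + 609 = 605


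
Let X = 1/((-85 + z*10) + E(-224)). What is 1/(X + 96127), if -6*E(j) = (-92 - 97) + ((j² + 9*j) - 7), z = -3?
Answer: 8109/779493842 ≈ 1.0403e-5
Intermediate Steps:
E(j) = 98/3 - 3*j/2 - j²/6 (E(j) = -((-92 - 97) + ((j² + 9*j) - 7))/6 = -(-189 + (-7 + j² + 9*j))/6 = -(-196 + j² + 9*j)/6 = 98/3 - 3*j/2 - j²/6)
X = -1/8109 (X = 1/((-85 - 3*10) + (98/3 - 3/2*(-224) - ⅙*(-224)²)) = 1/((-85 - 30) + (98/3 + 336 - ⅙*50176)) = 1/(-115 + (98/3 + 336 - 25088/3)) = 1/(-115 - 7994) = 1/(-8109) = -1/8109 ≈ -0.00012332)
1/(X + 96127) = 1/(-1/8109 + 96127) = 1/(779493842/8109) = 8109/779493842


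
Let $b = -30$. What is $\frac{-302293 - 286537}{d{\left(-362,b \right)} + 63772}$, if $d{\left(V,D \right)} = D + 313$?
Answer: $- \frac{117766}{12811} \approx -9.1926$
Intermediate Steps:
$d{\left(V,D \right)} = 313 + D$
$\frac{-302293 - 286537}{d{\left(-362,b \right)} + 63772} = \frac{-302293 - 286537}{\left(313 - 30\right) + 63772} = - \frac{588830}{283 + 63772} = - \frac{588830}{64055} = \left(-588830\right) \frac{1}{64055} = - \frac{117766}{12811}$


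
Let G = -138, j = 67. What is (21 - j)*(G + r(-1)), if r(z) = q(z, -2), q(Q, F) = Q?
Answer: 6394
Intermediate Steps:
r(z) = z
(21 - j)*(G + r(-1)) = (21 - 1*67)*(-138 - 1) = (21 - 67)*(-139) = -46*(-139) = 6394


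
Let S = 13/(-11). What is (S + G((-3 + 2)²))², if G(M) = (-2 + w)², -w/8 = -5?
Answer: 251888641/121 ≈ 2.0817e+6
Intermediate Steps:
w = 40 (w = -8*(-5) = 40)
G(M) = 1444 (G(M) = (-2 + 40)² = 38² = 1444)
S = -13/11 (S = 13*(-1/11) = -13/11 ≈ -1.1818)
(S + G((-3 + 2)²))² = (-13/11 + 1444)² = (15871/11)² = 251888641/121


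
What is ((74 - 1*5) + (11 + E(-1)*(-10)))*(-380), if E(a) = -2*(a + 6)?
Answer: -68400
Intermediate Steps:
E(a) = -12 - 2*a (E(a) = -2*(6 + a) = -12 - 2*a)
((74 - 1*5) + (11 + E(-1)*(-10)))*(-380) = ((74 - 1*5) + (11 + (-12 - 2*(-1))*(-10)))*(-380) = ((74 - 5) + (11 + (-12 + 2)*(-10)))*(-380) = (69 + (11 - 10*(-10)))*(-380) = (69 + (11 + 100))*(-380) = (69 + 111)*(-380) = 180*(-380) = -68400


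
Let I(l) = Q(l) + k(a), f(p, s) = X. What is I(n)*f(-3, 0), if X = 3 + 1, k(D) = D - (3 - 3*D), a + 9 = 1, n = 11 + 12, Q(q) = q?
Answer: -48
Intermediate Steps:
n = 23
a = -8 (a = -9 + 1 = -8)
k(D) = -3 + 4*D (k(D) = D + (-3 + 3*D) = -3 + 4*D)
X = 4
f(p, s) = 4
I(l) = -35 + l (I(l) = l + (-3 + 4*(-8)) = l + (-3 - 32) = l - 35 = -35 + l)
I(n)*f(-3, 0) = (-35 + 23)*4 = -12*4 = -48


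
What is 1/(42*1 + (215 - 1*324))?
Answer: -1/67 ≈ -0.014925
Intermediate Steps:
1/(42*1 + (215 - 1*324)) = 1/(42 + (215 - 324)) = 1/(42 - 109) = 1/(-67) = -1/67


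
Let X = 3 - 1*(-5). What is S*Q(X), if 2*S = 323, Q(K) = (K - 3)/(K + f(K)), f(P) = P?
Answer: 1615/32 ≈ 50.469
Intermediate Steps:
X = 8 (X = 3 + 5 = 8)
Q(K) = (-3 + K)/(2*K) (Q(K) = (K - 3)/(K + K) = (-3 + K)/((2*K)) = (-3 + K)*(1/(2*K)) = (-3 + K)/(2*K))
S = 323/2 (S = (1/2)*323 = 323/2 ≈ 161.50)
S*Q(X) = 323*((1/2)*(-3 + 8)/8)/2 = 323*((1/2)*(1/8)*5)/2 = (323/2)*(5/16) = 1615/32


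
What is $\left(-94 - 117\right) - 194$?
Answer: $-405$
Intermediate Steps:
$\left(-94 - 117\right) - 194 = -211 - 194 = -405$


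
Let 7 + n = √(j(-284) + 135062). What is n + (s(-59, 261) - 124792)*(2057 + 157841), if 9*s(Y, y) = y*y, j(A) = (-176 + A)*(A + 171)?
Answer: -18743723261 + √187042 ≈ -1.8744e+10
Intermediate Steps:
j(A) = (-176 + A)*(171 + A)
s(Y, y) = y²/9 (s(Y, y) = (y*y)/9 = y²/9)
n = -7 + √187042 (n = -7 + √((-30096 + (-284)² - 5*(-284)) + 135062) = -7 + √((-30096 + 80656 + 1420) + 135062) = -7 + √(51980 + 135062) = -7 + √187042 ≈ 425.48)
n + (s(-59, 261) - 124792)*(2057 + 157841) = (-7 + √187042) + ((⅑)*261² - 124792)*(2057 + 157841) = (-7 + √187042) + ((⅑)*68121 - 124792)*159898 = (-7 + √187042) + (7569 - 124792)*159898 = (-7 + √187042) - 117223*159898 = (-7 + √187042) - 18743723254 = -18743723261 + √187042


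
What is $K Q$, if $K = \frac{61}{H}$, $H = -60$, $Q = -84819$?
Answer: $\frac{1724653}{20} \approx 86233.0$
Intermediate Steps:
$K = - \frac{61}{60}$ ($K = \frac{61}{-60} = 61 \left(- \frac{1}{60}\right) = - \frac{61}{60} \approx -1.0167$)
$K Q = \left(- \frac{61}{60}\right) \left(-84819\right) = \frac{1724653}{20}$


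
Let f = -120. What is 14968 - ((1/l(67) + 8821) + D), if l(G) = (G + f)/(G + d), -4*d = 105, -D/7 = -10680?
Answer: -14545793/212 ≈ -68612.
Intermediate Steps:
D = 74760 (D = -7*(-10680) = 74760)
d = -105/4 (d = -1/4*105 = -105/4 ≈ -26.250)
l(G) = (-120 + G)/(-105/4 + G) (l(G) = (G - 120)/(G - 105/4) = (-120 + G)/(-105/4 + G))
14968 - ((1/l(67) + 8821) + D) = 14968 - ((1/(4*(-120 + 67)/(-105 + 4*67)) + 8821) + 74760) = 14968 - ((1/(4*(-53)/(-105 + 268)) + 8821) + 74760) = 14968 - ((1/(4*(-53)/163) + 8821) + 74760) = 14968 - ((1/(4*(1/163)*(-53)) + 8821) + 74760) = 14968 - ((1/(-212/163) + 8821) + 74760) = 14968 - ((-163/212 + 8821) + 74760) = 14968 - (1869889/212 + 74760) = 14968 - 1*17719009/212 = 14968 - 17719009/212 = -14545793/212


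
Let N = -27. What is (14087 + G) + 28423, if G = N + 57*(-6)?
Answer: 42141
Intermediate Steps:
G = -369 (G = -27 + 57*(-6) = -27 - 342 = -369)
(14087 + G) + 28423 = (14087 - 369) + 28423 = 13718 + 28423 = 42141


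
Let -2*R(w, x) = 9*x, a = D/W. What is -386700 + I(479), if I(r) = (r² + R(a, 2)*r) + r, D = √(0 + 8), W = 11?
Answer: -161091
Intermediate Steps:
D = 2*√2 (D = √8 = 2*√2 ≈ 2.8284)
a = 2*√2/11 (a = (2*√2)/11 = (2*√2)*(1/11) = 2*√2/11 ≈ 0.25713)
R(w, x) = -9*x/2
I(r) = r² - 8*r (I(r) = (r² + (-9/2*2)*r) + r = (r² - 9*r) + r = r² - 8*r)
-386700 + I(479) = -386700 + 479*(-8 + 479) = -386700 + 479*471 = -386700 + 225609 = -161091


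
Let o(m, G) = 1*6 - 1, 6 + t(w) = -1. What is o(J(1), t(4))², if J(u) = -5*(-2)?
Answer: 25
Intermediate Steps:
t(w) = -7 (t(w) = -6 - 1 = -7)
J(u) = 10
o(m, G) = 5 (o(m, G) = 6 - 1 = 5)
o(J(1), t(4))² = 5² = 25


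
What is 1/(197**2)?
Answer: 1/38809 ≈ 2.5767e-5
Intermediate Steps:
1/(197**2) = 1/38809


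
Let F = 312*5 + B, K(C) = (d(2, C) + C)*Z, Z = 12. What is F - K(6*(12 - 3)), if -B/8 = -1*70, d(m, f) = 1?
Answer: 1460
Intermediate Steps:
B = 560 (B = -(-8)*70 = -8*(-70) = 560)
K(C) = 12 + 12*C (K(C) = (1 + C)*12 = 12 + 12*C)
F = 2120 (F = 312*5 + 560 = 1560 + 560 = 2120)
F - K(6*(12 - 3)) = 2120 - (12 + 12*(6*(12 - 3))) = 2120 - (12 + 12*(6*9)) = 2120 - (12 + 12*54) = 2120 - (12 + 648) = 2120 - 1*660 = 2120 - 660 = 1460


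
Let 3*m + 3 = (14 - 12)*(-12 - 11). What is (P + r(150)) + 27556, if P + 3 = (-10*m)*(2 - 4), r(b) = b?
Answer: 82129/3 ≈ 27376.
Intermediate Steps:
m = -49/3 (m = -1 + ((14 - 12)*(-12 - 11))/3 = -1 + (2*(-23))/3 = -1 + (⅓)*(-46) = -1 - 46/3 = -49/3 ≈ -16.333)
P = -989/3 (P = -3 + (-10*(-49/3))*(2 - 4) = -3 + (490/3)*(-2) = -3 - 980/3 = -989/3 ≈ -329.67)
(P + r(150)) + 27556 = (-989/3 + 150) + 27556 = -539/3 + 27556 = 82129/3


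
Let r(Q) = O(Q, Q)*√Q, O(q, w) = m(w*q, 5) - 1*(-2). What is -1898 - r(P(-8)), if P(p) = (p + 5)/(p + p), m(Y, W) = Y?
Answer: -1898 - 521*√3/1024 ≈ -1898.9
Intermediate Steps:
O(q, w) = 2 + q*w (O(q, w) = w*q - 1*(-2) = q*w + 2 = 2 + q*w)
P(p) = (5 + p)/(2*p) (P(p) = (5 + p)/((2*p)) = (5 + p)*(1/(2*p)) = (5 + p)/(2*p))
r(Q) = √Q*(2 + Q²) (r(Q) = (2 + Q*Q)*√Q = (2 + Q²)*√Q = √Q*(2 + Q²))
-1898 - r(P(-8)) = -1898 - √((½)*(5 - 8)/(-8))*(2 + ((½)*(5 - 8)/(-8))²) = -1898 - √((½)*(-⅛)*(-3))*(2 + ((½)*(-⅛)*(-3))²) = -1898 - √(3/16)*(2 + (3/16)²) = -1898 - √3/4*(2 + 9/256) = -1898 - √3/4*521/256 = -1898 - 521*√3/1024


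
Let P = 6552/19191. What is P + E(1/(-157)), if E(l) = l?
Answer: 336491/1004329 ≈ 0.33504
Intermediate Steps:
P = 2184/6397 (P = 6552*(1/19191) = 2184/6397 ≈ 0.34141)
P + E(1/(-157)) = 2184/6397 + 1/(-157) = 2184/6397 - 1/157 = 336491/1004329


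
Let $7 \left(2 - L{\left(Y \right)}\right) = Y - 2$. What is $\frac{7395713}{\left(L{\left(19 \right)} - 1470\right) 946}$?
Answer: $- \frac{51769991}{9737178} \approx -5.3167$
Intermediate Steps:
$L{\left(Y \right)} = \frac{16}{7} - \frac{Y}{7}$ ($L{\left(Y \right)} = 2 - \frac{Y - 2}{7} = 2 - \frac{-2 + Y}{7} = 2 - \left(- \frac{2}{7} + \frac{Y}{7}\right) = \frac{16}{7} - \frac{Y}{7}$)
$\frac{7395713}{\left(L{\left(19 \right)} - 1470\right) 946} = \frac{7395713}{\left(\left(\frac{16}{7} - \frac{19}{7}\right) - 1470\right) 946} = \frac{7395713}{\left(- \frac{3}{7} - 1470\right) 946} = \frac{7395713}{\left(- \frac{10293}{7}\right) 946} = \frac{7395713}{- \frac{9737178}{7}} = 7395713 \left(- \frac{7}{9737178}\right) = - \frac{51769991}{9737178}$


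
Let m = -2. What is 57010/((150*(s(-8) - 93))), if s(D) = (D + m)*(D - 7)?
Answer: 5701/855 ≈ 6.6678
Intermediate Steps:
s(D) = (-7 + D)*(-2 + D) (s(D) = (D - 2)*(D - 7) = (-2 + D)*(-7 + D) = (-7 + D)*(-2 + D))
57010/((150*(s(-8) - 93))) = 57010/((150*((14 + (-8)**2 - 9*(-8)) - 93))) = 57010/((150*((14 + 64 + 72) - 93))) = 57010/((150*(150 - 93))) = 57010/((150*57)) = 57010/8550 = 57010*(1/8550) = 5701/855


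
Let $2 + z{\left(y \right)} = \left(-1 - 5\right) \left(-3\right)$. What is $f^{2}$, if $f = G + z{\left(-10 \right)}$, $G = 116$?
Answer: $17424$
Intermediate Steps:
$z{\left(y \right)} = 16$ ($z{\left(y \right)} = -2 + \left(-1 - 5\right) \left(-3\right) = -2 - -18 = -2 + 18 = 16$)
$f = 132$ ($f = 116 + 16 = 132$)
$f^{2} = 132^{2} = 17424$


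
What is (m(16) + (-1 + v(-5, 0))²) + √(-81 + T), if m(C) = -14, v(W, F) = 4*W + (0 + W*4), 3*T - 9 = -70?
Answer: 1667 + 4*I*√57/3 ≈ 1667.0 + 10.066*I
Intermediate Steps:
T = -61/3 (T = 3 + (⅓)*(-70) = 3 - 70/3 = -61/3 ≈ -20.333)
v(W, F) = 8*W (v(W, F) = 4*W + (0 + 4*W) = 4*W + 4*W = 8*W)
(m(16) + (-1 + v(-5, 0))²) + √(-81 + T) = (-14 + (-1 + 8*(-5))²) + √(-81 - 61/3) = (-14 + (-1 - 40)²) + √(-304/3) = (-14 + (-41)²) + 4*I*√57/3 = (-14 + 1681) + 4*I*√57/3 = 1667 + 4*I*√57/3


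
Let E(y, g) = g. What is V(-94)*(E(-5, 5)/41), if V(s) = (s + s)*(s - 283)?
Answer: 354380/41 ≈ 8643.4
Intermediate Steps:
V(s) = 2*s*(-283 + s) (V(s) = (2*s)*(-283 + s) = 2*s*(-283 + s))
V(-94)*(E(-5, 5)/41) = (2*(-94)*(-283 - 94))*(5/41) = (2*(-94)*(-377))*(5*(1/41)) = 70876*(5/41) = 354380/41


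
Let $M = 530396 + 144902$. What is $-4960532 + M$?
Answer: $-4285234$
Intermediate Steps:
$M = 675298$
$-4960532 + M = -4960532 + 675298 = -4285234$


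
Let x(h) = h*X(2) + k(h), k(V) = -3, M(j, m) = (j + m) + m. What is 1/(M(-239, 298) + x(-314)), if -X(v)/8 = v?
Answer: 1/5378 ≈ 0.00018594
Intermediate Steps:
X(v) = -8*v
M(j, m) = j + 2*m
x(h) = -3 - 16*h (x(h) = h*(-8*2) - 3 = h*(-16) - 3 = -16*h - 3 = -3 - 16*h)
1/(M(-239, 298) + x(-314)) = 1/((-239 + 2*298) + (-3 - 16*(-314))) = 1/((-239 + 596) + (-3 + 5024)) = 1/(357 + 5021) = 1/5378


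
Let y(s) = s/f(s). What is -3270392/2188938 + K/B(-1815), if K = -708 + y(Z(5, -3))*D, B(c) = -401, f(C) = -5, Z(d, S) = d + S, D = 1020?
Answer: 565713808/438882069 ≈ 1.2890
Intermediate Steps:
Z(d, S) = S + d
y(s) = -s/5 (y(s) = s/(-5) = s*(-1/5) = -s/5)
K = -1116 (K = -708 - (-3 + 5)/5*1020 = -708 - 1/5*2*1020 = -708 - 2/5*1020 = -708 - 408 = -1116)
-3270392/2188938 + K/B(-1815) = -3270392/2188938 - 1116/(-401) = -3270392*1/2188938 - 1116*(-1/401) = -1635196/1094469 + 1116/401 = 565713808/438882069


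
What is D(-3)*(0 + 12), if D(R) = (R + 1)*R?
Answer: 72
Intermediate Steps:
D(R) = R*(1 + R) (D(R) = (1 + R)*R = R*(1 + R))
D(-3)*(0 + 12) = (-3*(1 - 3))*(0 + 12) = -3*(-2)*12 = 6*12 = 72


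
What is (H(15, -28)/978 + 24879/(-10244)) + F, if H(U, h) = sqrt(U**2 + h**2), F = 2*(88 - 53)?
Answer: 692201/10244 + sqrt(1009)/978 ≈ 67.604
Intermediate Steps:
F = 70 (F = 2*35 = 70)
(H(15, -28)/978 + 24879/(-10244)) + F = (sqrt(15**2 + (-28)**2)/978 + 24879/(-10244)) + 70 = (sqrt(225 + 784)*(1/978) + 24879*(-1/10244)) + 70 = (sqrt(1009)*(1/978) - 24879/10244) + 70 = (sqrt(1009)/978 - 24879/10244) + 70 = (-24879/10244 + sqrt(1009)/978) + 70 = 692201/10244 + sqrt(1009)/978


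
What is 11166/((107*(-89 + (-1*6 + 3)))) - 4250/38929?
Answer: -238259107/191608538 ≈ -1.2435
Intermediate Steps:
11166/((107*(-89 + (-1*6 + 3)))) - 4250/38929 = 11166/((107*(-89 + (-6 + 3)))) - 4250*1/38929 = 11166/((107*(-89 - 3))) - 4250/38929 = 11166/((107*(-92))) - 4250/38929 = 11166/(-9844) - 4250/38929 = 11166*(-1/9844) - 4250/38929 = -5583/4922 - 4250/38929 = -238259107/191608538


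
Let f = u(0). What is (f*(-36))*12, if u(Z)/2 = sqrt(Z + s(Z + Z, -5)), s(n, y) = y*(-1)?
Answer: -864*sqrt(5) ≈ -1932.0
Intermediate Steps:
s(n, y) = -y
u(Z) = 2*sqrt(5 + Z) (u(Z) = 2*sqrt(Z - 1*(-5)) = 2*sqrt(Z + 5) = 2*sqrt(5 + Z))
f = 2*sqrt(5) (f = 2*sqrt(5 + 0) = 2*sqrt(5) ≈ 4.4721)
(f*(-36))*12 = ((2*sqrt(5))*(-36))*12 = -72*sqrt(5)*12 = -864*sqrt(5)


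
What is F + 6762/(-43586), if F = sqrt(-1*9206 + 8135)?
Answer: -3381/21793 + 3*I*sqrt(119) ≈ -0.15514 + 32.726*I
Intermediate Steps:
F = 3*I*sqrt(119) (F = sqrt(-9206 + 8135) = sqrt(-1071) = 3*I*sqrt(119) ≈ 32.726*I)
F + 6762/(-43586) = 3*I*sqrt(119) + 6762/(-43586) = 3*I*sqrt(119) + 6762*(-1/43586) = 3*I*sqrt(119) - 3381/21793 = -3381/21793 + 3*I*sqrt(119)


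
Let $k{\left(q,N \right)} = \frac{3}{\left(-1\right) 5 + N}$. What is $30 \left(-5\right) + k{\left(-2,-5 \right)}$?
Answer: $- \frac{1503}{10} \approx -150.3$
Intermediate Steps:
$k{\left(q,N \right)} = \frac{3}{-5 + N}$
$30 \left(-5\right) + k{\left(-2,-5 \right)} = 30 \left(-5\right) + \frac{3}{-5 - 5} = -150 + \frac{3}{-10} = -150 + 3 \left(- \frac{1}{10}\right) = -150 - \frac{3}{10} = - \frac{1503}{10}$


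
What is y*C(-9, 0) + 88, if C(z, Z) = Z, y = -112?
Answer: 88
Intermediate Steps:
y*C(-9, 0) + 88 = -112*0 + 88 = 0 + 88 = 88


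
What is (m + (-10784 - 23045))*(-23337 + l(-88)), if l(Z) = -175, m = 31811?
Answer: 47447216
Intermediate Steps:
(m + (-10784 - 23045))*(-23337 + l(-88)) = (31811 + (-10784 - 23045))*(-23337 - 175) = (31811 - 33829)*(-23512) = -2018*(-23512) = 47447216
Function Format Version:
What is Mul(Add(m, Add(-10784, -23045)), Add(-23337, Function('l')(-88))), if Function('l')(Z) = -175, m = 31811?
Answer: 47447216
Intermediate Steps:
Mul(Add(m, Add(-10784, -23045)), Add(-23337, Function('l')(-88))) = Mul(Add(31811, Add(-10784, -23045)), Add(-23337, -175)) = Mul(Add(31811, -33829), -23512) = Mul(-2018, -23512) = 47447216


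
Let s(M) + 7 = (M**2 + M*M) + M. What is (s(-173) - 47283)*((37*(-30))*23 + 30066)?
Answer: 56223720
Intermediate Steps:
s(M) = -7 + M + 2*M**2 (s(M) = -7 + ((M**2 + M*M) + M) = -7 + ((M**2 + M**2) + M) = -7 + (2*M**2 + M) = -7 + (M + 2*M**2) = -7 + M + 2*M**2)
(s(-173) - 47283)*((37*(-30))*23 + 30066) = ((-7 - 173 + 2*(-173)**2) - 47283)*((37*(-30))*23 + 30066) = ((-7 - 173 + 2*29929) - 47283)*(-1110*23 + 30066) = ((-7 - 173 + 59858) - 47283)*(-25530 + 30066) = (59678 - 47283)*4536 = 12395*4536 = 56223720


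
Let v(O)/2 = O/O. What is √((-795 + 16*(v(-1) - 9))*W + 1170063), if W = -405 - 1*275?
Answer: √1786823 ≈ 1336.7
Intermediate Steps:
v(O) = 2 (v(O) = 2*(O/O) = 2*1 = 2)
W = -680 (W = -405 - 275 = -680)
√((-795 + 16*(v(-1) - 9))*W + 1170063) = √((-795 + 16*(2 - 9))*(-680) + 1170063) = √((-795 + 16*(-7))*(-680) + 1170063) = √((-795 - 112)*(-680) + 1170063) = √(-907*(-680) + 1170063) = √(616760 + 1170063) = √1786823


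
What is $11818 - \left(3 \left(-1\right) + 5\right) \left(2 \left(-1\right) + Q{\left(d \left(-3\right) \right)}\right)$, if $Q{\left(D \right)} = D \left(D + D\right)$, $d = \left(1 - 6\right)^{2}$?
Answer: $-10678$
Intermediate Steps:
$d = 25$ ($d = \left(1 - 6\right)^{2} = \left(-5\right)^{2} = 25$)
$Q{\left(D \right)} = 2 D^{2}$ ($Q{\left(D \right)} = D 2 D = 2 D^{2}$)
$11818 - \left(3 \left(-1\right) + 5\right) \left(2 \left(-1\right) + Q{\left(d \left(-3\right) \right)}\right) = 11818 - \left(3 \left(-1\right) + 5\right) \left(2 \left(-1\right) + 2 \left(25 \left(-3\right)\right)^{2}\right) = 11818 - \left(-3 + 5\right) \left(-2 + 2 \left(-75\right)^{2}\right) = 11818 - 2 \left(-2 + 2 \cdot 5625\right) = 11818 - 2 \left(-2 + 11250\right) = 11818 - 2 \cdot 11248 = 11818 - 22496 = -10678$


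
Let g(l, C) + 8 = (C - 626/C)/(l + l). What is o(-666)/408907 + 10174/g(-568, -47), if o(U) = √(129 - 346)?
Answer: -543210208/425553 + I*√217/408907 ≈ -1276.5 + 3.6025e-5*I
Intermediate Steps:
o(U) = I*√217 (o(U) = √(-217) = I*√217)
g(l, C) = -8 + (C - 626/C)/(2*l) (g(l, C) = -8 + (C - 626/C)/(l + l) = -8 + (C - 626/C)/((2*l)) = -8 + (C - 626/C)*(1/(2*l)) = -8 + (C - 626/C)/(2*l))
o(-666)/408907 + 10174/g(-568, -47) = (I*√217)/408907 + 10174/(-8 + (½)*(-47)/(-568) - 313/(-47*(-568))) = (I*√217)*(1/408907) + 10174/(-8 + (½)*(-47)*(-1/568) - 313*(-1/47)*(-1/568)) = I*√217/408907 + 10174/(-8 + 47/1136 - 313/26696) = I*√217/408907 + 10174/(-425553/53392) = I*√217/408907 + 10174*(-53392/425553) = I*√217/408907 - 543210208/425553 = -543210208/425553 + I*√217/408907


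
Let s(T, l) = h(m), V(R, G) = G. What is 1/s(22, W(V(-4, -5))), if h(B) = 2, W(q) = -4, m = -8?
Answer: ½ ≈ 0.50000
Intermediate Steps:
s(T, l) = 2
1/s(22, W(V(-4, -5))) = 1/2 = ½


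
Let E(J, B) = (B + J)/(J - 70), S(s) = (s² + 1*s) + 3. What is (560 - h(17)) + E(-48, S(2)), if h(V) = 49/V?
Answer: 1118241/2006 ≈ 557.45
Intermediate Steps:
S(s) = 3 + s + s² (S(s) = (s² + s) + 3 = (s + s²) + 3 = 3 + s + s²)
E(J, B) = (B + J)/(-70 + J)
(560 - h(17)) + E(-48, S(2)) = (560 - 49/17) + ((3 + 2 + 2²) - 48)/(-70 - 48) = (560 - 49/17) + ((3 + 2 + 4) - 48)/(-118) = (560 - 1*49/17) - (9 - 48)/118 = (560 - 49/17) - 1/118*(-39) = 9471/17 + 39/118 = 1118241/2006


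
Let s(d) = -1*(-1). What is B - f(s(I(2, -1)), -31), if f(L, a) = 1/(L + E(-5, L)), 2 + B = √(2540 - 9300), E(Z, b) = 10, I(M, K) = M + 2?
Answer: -23/11 + 26*I*√10 ≈ -2.0909 + 82.219*I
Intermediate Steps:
I(M, K) = 2 + M
s(d) = 1
B = -2 + 26*I*√10 (B = -2 + √(2540 - 9300) = -2 + √(-6760) = -2 + 26*I*√10 ≈ -2.0 + 82.219*I)
f(L, a) = 1/(10 + L) (f(L, a) = 1/(L + 10) = 1/(10 + L))
B - f(s(I(2, -1)), -31) = (-2 + 26*I*√10) - 1/(10 + 1) = (-2 + 26*I*√10) - 1/11 = -23/11 + 26*I*√10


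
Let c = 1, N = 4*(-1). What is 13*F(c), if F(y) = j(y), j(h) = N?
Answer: -52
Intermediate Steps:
N = -4
j(h) = -4
F(y) = -4
13*F(c) = 13*(-4) = -52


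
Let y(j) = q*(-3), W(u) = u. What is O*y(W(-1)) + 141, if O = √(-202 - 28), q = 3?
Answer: 141 - 9*I*√230 ≈ 141.0 - 136.49*I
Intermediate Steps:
y(j) = -9 (y(j) = 3*(-3) = -9)
O = I*√230 (O = √(-230) = I*√230 ≈ 15.166*I)
O*y(W(-1)) + 141 = (I*√230)*(-9) + 141 = -9*I*√230 + 141 = 141 - 9*I*√230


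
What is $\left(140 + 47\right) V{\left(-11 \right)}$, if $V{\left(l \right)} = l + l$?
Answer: $-4114$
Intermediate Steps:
$V{\left(l \right)} = 2 l$
$\left(140 + 47\right) V{\left(-11 \right)} = \left(140 + 47\right) 2 \left(-11\right) = 187 \left(-22\right) = -4114$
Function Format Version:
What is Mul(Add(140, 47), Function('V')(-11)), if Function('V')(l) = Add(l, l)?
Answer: -4114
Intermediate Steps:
Function('V')(l) = Mul(2, l)
Mul(Add(140, 47), Function('V')(-11)) = Mul(Add(140, 47), Mul(2, -11)) = Mul(187, -22) = -4114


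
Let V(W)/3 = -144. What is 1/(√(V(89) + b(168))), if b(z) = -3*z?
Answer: -I*√26/156 ≈ -0.032686*I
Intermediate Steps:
V(W) = -432 (V(W) = 3*(-144) = -432)
1/(√(V(89) + b(168))) = 1/(√(-432 - 3*168)) = 1/(√(-432 - 504)) = 1/(√(-936)) = 1/(6*I*√26) = -I*√26/156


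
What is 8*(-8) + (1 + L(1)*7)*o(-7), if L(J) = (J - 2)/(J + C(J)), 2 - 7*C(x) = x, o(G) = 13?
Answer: -1045/8 ≈ -130.63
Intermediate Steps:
C(x) = 2/7 - x/7
L(J) = (-2 + J)/(2/7 + 6*J/7) (L(J) = (J - 2)/(J + (2/7 - J/7)) = (-2 + J)/(2/7 + 6*J/7))
8*(-8) + (1 + L(1)*7)*o(-7) = 8*(-8) + (1 + (7*(-2 + 1)/(2*(1 + 3*1)))*7)*13 = -64 + (1 + ((7/2)*(-1)/(1 + 3))*7)*13 = -64 + (1 + ((7/2)*(-1)/4)*7)*13 = -64 + (1 + ((7/2)*(¼)*(-1))*7)*13 = -64 + (1 - 7/8*7)*13 = -64 + (1 - 49/8)*13 = -64 - 41/8*13 = -64 - 533/8 = -1045/8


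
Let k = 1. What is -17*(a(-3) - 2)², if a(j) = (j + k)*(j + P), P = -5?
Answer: -3332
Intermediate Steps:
a(j) = (1 + j)*(-5 + j) (a(j) = (j + 1)*(j - 5) = (1 + j)*(-5 + j))
-17*(a(-3) - 2)² = -17*((-5 + (-3)² - 4*(-3)) - 2)² = -17*((-5 + 9 + 12) - 2)² = -17*(16 - 2)² = -17*14² = -17*196 = -3332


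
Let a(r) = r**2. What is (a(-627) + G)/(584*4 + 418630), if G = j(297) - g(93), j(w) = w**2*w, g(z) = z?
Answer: 8863703/140322 ≈ 63.167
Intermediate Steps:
j(w) = w**3
G = 26197980 (G = 297**3 - 1*93 = 26198073 - 93 = 26197980)
(a(-627) + G)/(584*4 + 418630) = ((-627)**2 + 26197980)/(584*4 + 418630) = (393129 + 26197980)/(2336 + 418630) = 26591109/420966 = 26591109*(1/420966) = 8863703/140322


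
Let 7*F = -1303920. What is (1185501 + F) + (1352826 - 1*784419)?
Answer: 10973436/7 ≈ 1.5676e+6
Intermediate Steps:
F = -1303920/7 (F = (1/7)*(-1303920) = -1303920/7 ≈ -1.8627e+5)
(1185501 + F) + (1352826 - 1*784419) = (1185501 - 1303920/7) + (1352826 - 1*784419) = 6994587/7 + (1352826 - 784419) = 6994587/7 + 568407 = 10973436/7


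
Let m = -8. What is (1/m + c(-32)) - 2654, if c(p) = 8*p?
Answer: -23281/8 ≈ -2910.1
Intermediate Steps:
(1/m + c(-32)) - 2654 = (1/(-8) + 8*(-32)) - 2654 = (-⅛ - 256) - 2654 = -2049/8 - 2654 = -23281/8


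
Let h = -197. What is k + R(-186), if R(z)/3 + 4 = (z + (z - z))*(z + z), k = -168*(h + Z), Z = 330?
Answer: 185220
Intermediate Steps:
k = -22344 (k = -168*(-197 + 330) = -168*133 = -22344)
R(z) = -12 + 6*z² (R(z) = -12 + 3*((z + (z - z))*(z + z)) = -12 + 3*((z + 0)*(2*z)) = -12 + 3*(z*(2*z)) = -12 + 3*(2*z²) = -12 + 6*z²)
k + R(-186) = -22344 + (-12 + 6*(-186)²) = -22344 + (-12 + 6*34596) = -22344 + (-12 + 207576) = -22344 + 207564 = 185220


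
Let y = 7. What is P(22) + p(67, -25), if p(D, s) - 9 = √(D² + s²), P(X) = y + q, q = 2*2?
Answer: 20 + √5114 ≈ 91.512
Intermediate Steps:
q = 4
P(X) = 11 (P(X) = 7 + 4 = 11)
p(D, s) = 9 + √(D² + s²)
P(22) + p(67, -25) = 11 + (9 + √(67² + (-25)²)) = 11 + (9 + √(4489 + 625)) = 11 + (9 + √5114) = 20 + √5114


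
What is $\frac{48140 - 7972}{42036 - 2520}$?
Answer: $\frac{10042}{9879} \approx 1.0165$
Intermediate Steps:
$\frac{48140 - 7972}{42036 - 2520} = \frac{40168}{39516} = 40168 \cdot \frac{1}{39516} = \frac{10042}{9879}$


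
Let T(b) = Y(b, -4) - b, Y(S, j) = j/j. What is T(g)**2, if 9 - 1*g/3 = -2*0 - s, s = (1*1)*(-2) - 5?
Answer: 25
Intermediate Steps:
Y(S, j) = 1
s = -7 (s = 1*(-2) - 5 = -2 - 5 = -7)
g = 6 (g = 27 - 3*(-2*0 - 1*(-7)) = 27 - 3*(0 + 7) = 27 - 3*7 = 27 - 21 = 6)
T(b) = 1 - b
T(g)**2 = (1 - 1*6)**2 = (1 - 6)**2 = (-5)**2 = 25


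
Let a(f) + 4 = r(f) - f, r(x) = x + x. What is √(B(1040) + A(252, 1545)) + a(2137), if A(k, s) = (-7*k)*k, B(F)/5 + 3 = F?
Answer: 2133 + I*√439343 ≈ 2133.0 + 662.83*I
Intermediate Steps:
r(x) = 2*x
B(F) = -15 + 5*F
a(f) = -4 + f (a(f) = -4 + (2*f - f) = -4 + f)
A(k, s) = -7*k²
√(B(1040) + A(252, 1545)) + a(2137) = √((-15 + 5*1040) - 7*252²) + (-4 + 2137) = √((-15 + 5200) - 7*63504) + 2133 = √(5185 - 444528) + 2133 = √(-439343) + 2133 = I*√439343 + 2133 = 2133 + I*√439343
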